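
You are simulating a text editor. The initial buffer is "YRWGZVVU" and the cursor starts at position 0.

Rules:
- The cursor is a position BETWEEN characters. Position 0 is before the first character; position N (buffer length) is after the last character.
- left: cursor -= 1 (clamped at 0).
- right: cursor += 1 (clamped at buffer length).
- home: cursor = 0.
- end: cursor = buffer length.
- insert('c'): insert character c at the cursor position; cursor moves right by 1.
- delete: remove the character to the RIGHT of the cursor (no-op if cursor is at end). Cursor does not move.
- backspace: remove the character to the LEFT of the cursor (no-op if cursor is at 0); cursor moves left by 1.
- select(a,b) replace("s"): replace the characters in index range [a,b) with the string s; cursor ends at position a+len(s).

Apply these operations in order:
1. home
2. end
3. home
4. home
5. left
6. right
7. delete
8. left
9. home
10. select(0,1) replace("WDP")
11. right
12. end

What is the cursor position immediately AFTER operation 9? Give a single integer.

Answer: 0

Derivation:
After op 1 (home): buf='YRWGZVVU' cursor=0
After op 2 (end): buf='YRWGZVVU' cursor=8
After op 3 (home): buf='YRWGZVVU' cursor=0
After op 4 (home): buf='YRWGZVVU' cursor=0
After op 5 (left): buf='YRWGZVVU' cursor=0
After op 6 (right): buf='YRWGZVVU' cursor=1
After op 7 (delete): buf='YWGZVVU' cursor=1
After op 8 (left): buf='YWGZVVU' cursor=0
After op 9 (home): buf='YWGZVVU' cursor=0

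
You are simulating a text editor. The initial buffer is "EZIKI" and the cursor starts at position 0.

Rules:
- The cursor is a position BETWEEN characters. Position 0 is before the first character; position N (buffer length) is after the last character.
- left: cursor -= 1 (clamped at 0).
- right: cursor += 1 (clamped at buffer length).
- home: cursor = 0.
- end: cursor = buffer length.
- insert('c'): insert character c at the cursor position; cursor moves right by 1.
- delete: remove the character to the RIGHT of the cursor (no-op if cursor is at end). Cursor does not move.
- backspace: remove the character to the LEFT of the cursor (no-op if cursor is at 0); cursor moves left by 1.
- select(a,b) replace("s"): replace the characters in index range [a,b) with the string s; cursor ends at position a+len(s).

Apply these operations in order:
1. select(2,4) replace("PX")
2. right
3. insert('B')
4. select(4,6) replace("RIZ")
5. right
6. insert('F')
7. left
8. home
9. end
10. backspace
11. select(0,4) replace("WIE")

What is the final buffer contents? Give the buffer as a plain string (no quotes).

Answer: WIERIZ

Derivation:
After op 1 (select(2,4) replace("PX")): buf='EZPXI' cursor=4
After op 2 (right): buf='EZPXI' cursor=5
After op 3 (insert('B')): buf='EZPXIB' cursor=6
After op 4 (select(4,6) replace("RIZ")): buf='EZPXRIZ' cursor=7
After op 5 (right): buf='EZPXRIZ' cursor=7
After op 6 (insert('F')): buf='EZPXRIZF' cursor=8
After op 7 (left): buf='EZPXRIZF' cursor=7
After op 8 (home): buf='EZPXRIZF' cursor=0
After op 9 (end): buf='EZPXRIZF' cursor=8
After op 10 (backspace): buf='EZPXRIZ' cursor=7
After op 11 (select(0,4) replace("WIE")): buf='WIERIZ' cursor=3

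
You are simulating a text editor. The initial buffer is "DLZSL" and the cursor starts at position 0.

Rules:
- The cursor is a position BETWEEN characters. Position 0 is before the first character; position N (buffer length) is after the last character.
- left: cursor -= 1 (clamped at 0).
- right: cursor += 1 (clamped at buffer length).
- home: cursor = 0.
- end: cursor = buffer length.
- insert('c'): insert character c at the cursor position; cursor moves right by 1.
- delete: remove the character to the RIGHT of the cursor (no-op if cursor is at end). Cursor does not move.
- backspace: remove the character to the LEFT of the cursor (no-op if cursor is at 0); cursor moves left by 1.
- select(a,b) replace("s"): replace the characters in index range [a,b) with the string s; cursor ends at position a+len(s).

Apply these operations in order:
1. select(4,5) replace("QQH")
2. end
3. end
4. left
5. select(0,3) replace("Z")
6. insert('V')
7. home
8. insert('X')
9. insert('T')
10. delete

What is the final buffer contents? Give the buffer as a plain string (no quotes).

Answer: XTVSQQH

Derivation:
After op 1 (select(4,5) replace("QQH")): buf='DLZSQQH' cursor=7
After op 2 (end): buf='DLZSQQH' cursor=7
After op 3 (end): buf='DLZSQQH' cursor=7
After op 4 (left): buf='DLZSQQH' cursor=6
After op 5 (select(0,3) replace("Z")): buf='ZSQQH' cursor=1
After op 6 (insert('V')): buf='ZVSQQH' cursor=2
After op 7 (home): buf='ZVSQQH' cursor=0
After op 8 (insert('X')): buf='XZVSQQH' cursor=1
After op 9 (insert('T')): buf='XTZVSQQH' cursor=2
After op 10 (delete): buf='XTVSQQH' cursor=2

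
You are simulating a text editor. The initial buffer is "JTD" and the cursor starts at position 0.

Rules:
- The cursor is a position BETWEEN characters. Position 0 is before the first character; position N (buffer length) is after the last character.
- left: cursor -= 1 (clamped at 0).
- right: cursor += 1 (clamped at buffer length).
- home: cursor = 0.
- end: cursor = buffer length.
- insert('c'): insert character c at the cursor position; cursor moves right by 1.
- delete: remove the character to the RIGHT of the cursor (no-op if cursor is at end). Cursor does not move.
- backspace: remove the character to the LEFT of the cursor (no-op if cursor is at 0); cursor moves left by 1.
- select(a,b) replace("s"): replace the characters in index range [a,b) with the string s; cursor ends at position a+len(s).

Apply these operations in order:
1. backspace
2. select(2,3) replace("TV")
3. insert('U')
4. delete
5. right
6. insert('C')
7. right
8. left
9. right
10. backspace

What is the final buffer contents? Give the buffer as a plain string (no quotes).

After op 1 (backspace): buf='JTD' cursor=0
After op 2 (select(2,3) replace("TV")): buf='JTTV' cursor=4
After op 3 (insert('U')): buf='JTTVU' cursor=5
After op 4 (delete): buf='JTTVU' cursor=5
After op 5 (right): buf='JTTVU' cursor=5
After op 6 (insert('C')): buf='JTTVUC' cursor=6
After op 7 (right): buf='JTTVUC' cursor=6
After op 8 (left): buf='JTTVUC' cursor=5
After op 9 (right): buf='JTTVUC' cursor=6
After op 10 (backspace): buf='JTTVU' cursor=5

Answer: JTTVU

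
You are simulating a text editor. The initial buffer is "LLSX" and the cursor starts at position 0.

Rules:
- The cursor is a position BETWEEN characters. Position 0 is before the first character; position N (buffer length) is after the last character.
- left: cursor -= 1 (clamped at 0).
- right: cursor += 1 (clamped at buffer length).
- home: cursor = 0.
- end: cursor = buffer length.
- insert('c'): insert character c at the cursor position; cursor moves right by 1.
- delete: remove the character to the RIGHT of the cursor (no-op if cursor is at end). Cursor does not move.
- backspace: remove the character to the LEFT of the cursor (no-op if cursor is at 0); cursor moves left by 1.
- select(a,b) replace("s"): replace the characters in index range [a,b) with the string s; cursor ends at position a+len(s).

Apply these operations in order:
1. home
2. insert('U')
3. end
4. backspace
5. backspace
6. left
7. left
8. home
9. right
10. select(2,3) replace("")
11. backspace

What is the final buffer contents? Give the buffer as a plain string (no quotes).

Answer: U

Derivation:
After op 1 (home): buf='LLSX' cursor=0
After op 2 (insert('U')): buf='ULLSX' cursor=1
After op 3 (end): buf='ULLSX' cursor=5
After op 4 (backspace): buf='ULLS' cursor=4
After op 5 (backspace): buf='ULL' cursor=3
After op 6 (left): buf='ULL' cursor=2
After op 7 (left): buf='ULL' cursor=1
After op 8 (home): buf='ULL' cursor=0
After op 9 (right): buf='ULL' cursor=1
After op 10 (select(2,3) replace("")): buf='UL' cursor=2
After op 11 (backspace): buf='U' cursor=1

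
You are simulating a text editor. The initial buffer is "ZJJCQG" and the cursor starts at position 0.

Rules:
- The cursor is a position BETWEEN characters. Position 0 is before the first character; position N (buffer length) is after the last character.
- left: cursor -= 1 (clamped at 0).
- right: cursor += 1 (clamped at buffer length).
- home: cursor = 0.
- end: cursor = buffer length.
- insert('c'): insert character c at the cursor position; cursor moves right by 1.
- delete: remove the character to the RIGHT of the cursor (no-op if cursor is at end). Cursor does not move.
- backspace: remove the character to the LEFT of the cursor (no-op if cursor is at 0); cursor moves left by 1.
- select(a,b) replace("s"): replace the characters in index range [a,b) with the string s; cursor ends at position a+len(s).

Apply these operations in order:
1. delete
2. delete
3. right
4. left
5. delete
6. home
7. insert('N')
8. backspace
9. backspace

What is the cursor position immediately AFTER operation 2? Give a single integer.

After op 1 (delete): buf='JJCQG' cursor=0
After op 2 (delete): buf='JCQG' cursor=0

Answer: 0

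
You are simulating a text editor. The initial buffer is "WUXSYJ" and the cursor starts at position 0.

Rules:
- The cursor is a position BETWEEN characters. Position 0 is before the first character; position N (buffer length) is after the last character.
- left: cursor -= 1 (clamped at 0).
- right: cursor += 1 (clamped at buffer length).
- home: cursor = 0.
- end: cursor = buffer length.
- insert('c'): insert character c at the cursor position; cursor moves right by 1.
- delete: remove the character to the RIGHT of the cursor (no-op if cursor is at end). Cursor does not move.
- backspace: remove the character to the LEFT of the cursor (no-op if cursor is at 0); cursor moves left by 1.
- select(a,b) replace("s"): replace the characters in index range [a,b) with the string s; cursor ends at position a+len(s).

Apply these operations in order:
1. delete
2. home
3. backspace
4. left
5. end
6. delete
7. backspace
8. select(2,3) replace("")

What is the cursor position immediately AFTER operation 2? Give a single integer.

Answer: 0

Derivation:
After op 1 (delete): buf='UXSYJ' cursor=0
After op 2 (home): buf='UXSYJ' cursor=0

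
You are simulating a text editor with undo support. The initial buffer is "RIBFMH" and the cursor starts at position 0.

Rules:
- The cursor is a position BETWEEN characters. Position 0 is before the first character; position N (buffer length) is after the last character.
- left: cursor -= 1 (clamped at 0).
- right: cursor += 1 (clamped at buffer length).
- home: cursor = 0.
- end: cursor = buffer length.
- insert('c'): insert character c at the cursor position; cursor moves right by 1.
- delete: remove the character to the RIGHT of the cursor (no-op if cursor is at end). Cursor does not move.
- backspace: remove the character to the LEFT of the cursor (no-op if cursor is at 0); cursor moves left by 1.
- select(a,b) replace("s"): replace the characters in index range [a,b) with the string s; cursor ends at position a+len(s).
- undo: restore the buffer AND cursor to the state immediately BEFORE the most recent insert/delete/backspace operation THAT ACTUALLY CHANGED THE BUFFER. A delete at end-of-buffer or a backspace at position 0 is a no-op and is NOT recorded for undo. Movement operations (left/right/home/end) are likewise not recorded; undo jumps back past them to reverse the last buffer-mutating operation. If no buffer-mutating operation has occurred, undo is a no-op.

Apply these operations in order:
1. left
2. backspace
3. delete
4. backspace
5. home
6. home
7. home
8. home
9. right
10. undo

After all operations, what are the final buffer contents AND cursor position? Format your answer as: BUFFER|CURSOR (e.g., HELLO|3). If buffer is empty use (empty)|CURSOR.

After op 1 (left): buf='RIBFMH' cursor=0
After op 2 (backspace): buf='RIBFMH' cursor=0
After op 3 (delete): buf='IBFMH' cursor=0
After op 4 (backspace): buf='IBFMH' cursor=0
After op 5 (home): buf='IBFMH' cursor=0
After op 6 (home): buf='IBFMH' cursor=0
After op 7 (home): buf='IBFMH' cursor=0
After op 8 (home): buf='IBFMH' cursor=0
After op 9 (right): buf='IBFMH' cursor=1
After op 10 (undo): buf='RIBFMH' cursor=0

Answer: RIBFMH|0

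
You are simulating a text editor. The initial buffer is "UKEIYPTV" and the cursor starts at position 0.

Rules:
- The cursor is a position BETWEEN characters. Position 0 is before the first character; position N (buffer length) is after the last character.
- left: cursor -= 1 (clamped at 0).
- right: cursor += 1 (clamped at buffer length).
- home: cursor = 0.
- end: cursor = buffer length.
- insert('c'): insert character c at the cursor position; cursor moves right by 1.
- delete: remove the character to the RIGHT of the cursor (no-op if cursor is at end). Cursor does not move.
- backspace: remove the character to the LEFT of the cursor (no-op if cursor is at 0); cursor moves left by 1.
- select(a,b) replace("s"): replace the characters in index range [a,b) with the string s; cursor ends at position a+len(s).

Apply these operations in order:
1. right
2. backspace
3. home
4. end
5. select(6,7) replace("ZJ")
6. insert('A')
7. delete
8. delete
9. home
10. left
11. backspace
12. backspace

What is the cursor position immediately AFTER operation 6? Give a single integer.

Answer: 9

Derivation:
After op 1 (right): buf='UKEIYPTV' cursor=1
After op 2 (backspace): buf='KEIYPTV' cursor=0
After op 3 (home): buf='KEIYPTV' cursor=0
After op 4 (end): buf='KEIYPTV' cursor=7
After op 5 (select(6,7) replace("ZJ")): buf='KEIYPTZJ' cursor=8
After op 6 (insert('A')): buf='KEIYPTZJA' cursor=9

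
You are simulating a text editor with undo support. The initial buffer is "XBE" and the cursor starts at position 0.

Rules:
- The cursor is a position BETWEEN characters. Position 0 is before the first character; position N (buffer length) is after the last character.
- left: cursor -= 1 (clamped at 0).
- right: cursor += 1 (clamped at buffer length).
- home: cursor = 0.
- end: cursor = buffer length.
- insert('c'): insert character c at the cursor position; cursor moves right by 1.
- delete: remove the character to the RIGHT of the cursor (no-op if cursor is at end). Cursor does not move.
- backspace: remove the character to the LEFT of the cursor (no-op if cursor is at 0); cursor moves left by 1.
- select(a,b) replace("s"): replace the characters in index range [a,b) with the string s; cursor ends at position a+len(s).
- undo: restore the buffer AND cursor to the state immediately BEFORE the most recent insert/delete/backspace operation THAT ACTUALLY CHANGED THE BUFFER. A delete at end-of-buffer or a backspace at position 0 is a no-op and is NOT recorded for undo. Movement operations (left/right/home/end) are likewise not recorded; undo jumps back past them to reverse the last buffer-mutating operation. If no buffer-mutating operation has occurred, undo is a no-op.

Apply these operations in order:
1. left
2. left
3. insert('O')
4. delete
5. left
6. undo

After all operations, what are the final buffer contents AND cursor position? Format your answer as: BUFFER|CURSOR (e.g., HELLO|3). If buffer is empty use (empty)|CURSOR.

After op 1 (left): buf='XBE' cursor=0
After op 2 (left): buf='XBE' cursor=0
After op 3 (insert('O')): buf='OXBE' cursor=1
After op 4 (delete): buf='OBE' cursor=1
After op 5 (left): buf='OBE' cursor=0
After op 6 (undo): buf='OXBE' cursor=1

Answer: OXBE|1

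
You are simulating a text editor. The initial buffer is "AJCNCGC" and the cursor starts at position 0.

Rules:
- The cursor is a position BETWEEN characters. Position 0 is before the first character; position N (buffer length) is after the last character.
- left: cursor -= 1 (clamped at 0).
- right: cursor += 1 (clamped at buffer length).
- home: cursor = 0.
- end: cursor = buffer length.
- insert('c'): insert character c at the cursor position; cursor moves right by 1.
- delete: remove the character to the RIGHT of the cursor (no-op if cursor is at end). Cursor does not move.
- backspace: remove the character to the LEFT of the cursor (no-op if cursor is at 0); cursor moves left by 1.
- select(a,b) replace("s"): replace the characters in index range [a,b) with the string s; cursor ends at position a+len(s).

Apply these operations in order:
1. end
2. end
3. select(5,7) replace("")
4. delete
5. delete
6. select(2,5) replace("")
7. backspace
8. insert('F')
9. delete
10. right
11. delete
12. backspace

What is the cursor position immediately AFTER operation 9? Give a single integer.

Answer: 2

Derivation:
After op 1 (end): buf='AJCNCGC' cursor=7
After op 2 (end): buf='AJCNCGC' cursor=7
After op 3 (select(5,7) replace("")): buf='AJCNC' cursor=5
After op 4 (delete): buf='AJCNC' cursor=5
After op 5 (delete): buf='AJCNC' cursor=5
After op 6 (select(2,5) replace("")): buf='AJ' cursor=2
After op 7 (backspace): buf='A' cursor=1
After op 8 (insert('F')): buf='AF' cursor=2
After op 9 (delete): buf='AF' cursor=2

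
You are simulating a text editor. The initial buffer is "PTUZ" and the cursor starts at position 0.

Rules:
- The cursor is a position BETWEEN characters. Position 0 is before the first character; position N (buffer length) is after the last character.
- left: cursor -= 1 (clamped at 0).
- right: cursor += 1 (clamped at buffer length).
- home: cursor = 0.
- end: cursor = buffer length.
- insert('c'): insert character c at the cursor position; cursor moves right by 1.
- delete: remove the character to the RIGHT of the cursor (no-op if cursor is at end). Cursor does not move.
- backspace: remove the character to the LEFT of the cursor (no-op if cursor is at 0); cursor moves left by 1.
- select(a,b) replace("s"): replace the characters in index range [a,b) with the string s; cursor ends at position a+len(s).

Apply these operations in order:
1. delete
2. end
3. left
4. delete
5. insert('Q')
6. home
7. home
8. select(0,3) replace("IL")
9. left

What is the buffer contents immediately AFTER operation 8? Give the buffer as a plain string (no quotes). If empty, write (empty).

After op 1 (delete): buf='TUZ' cursor=0
After op 2 (end): buf='TUZ' cursor=3
After op 3 (left): buf='TUZ' cursor=2
After op 4 (delete): buf='TU' cursor=2
After op 5 (insert('Q')): buf='TUQ' cursor=3
After op 6 (home): buf='TUQ' cursor=0
After op 7 (home): buf='TUQ' cursor=0
After op 8 (select(0,3) replace("IL")): buf='IL' cursor=2

Answer: IL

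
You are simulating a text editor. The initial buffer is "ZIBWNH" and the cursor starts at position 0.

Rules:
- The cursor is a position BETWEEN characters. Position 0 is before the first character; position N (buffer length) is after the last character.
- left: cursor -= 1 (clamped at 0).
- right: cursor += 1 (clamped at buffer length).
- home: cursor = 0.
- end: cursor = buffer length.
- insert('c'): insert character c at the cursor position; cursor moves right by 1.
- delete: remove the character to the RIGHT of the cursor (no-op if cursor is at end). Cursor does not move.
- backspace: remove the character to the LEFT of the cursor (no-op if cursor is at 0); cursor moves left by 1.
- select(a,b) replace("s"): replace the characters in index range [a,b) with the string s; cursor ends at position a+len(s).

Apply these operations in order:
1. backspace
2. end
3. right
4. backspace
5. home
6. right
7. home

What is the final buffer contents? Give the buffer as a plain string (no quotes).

Answer: ZIBWN

Derivation:
After op 1 (backspace): buf='ZIBWNH' cursor=0
After op 2 (end): buf='ZIBWNH' cursor=6
After op 3 (right): buf='ZIBWNH' cursor=6
After op 4 (backspace): buf='ZIBWN' cursor=5
After op 5 (home): buf='ZIBWN' cursor=0
After op 6 (right): buf='ZIBWN' cursor=1
After op 7 (home): buf='ZIBWN' cursor=0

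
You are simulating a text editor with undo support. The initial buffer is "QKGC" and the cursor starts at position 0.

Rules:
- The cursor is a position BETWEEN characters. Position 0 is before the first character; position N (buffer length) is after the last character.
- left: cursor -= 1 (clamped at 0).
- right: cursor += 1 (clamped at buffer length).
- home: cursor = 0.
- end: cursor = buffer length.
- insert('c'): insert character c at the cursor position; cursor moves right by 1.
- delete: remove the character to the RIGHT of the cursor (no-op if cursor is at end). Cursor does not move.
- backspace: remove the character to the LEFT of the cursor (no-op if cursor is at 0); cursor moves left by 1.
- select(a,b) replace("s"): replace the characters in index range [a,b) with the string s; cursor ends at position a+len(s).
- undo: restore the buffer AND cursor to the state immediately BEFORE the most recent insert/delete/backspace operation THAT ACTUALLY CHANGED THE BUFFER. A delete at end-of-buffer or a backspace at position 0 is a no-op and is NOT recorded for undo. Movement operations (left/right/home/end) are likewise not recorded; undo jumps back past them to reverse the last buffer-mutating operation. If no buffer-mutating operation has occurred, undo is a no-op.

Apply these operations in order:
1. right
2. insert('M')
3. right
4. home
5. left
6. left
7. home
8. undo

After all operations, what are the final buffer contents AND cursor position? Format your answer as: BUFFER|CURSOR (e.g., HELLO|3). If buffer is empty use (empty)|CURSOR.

Answer: QKGC|1

Derivation:
After op 1 (right): buf='QKGC' cursor=1
After op 2 (insert('M')): buf='QMKGC' cursor=2
After op 3 (right): buf='QMKGC' cursor=3
After op 4 (home): buf='QMKGC' cursor=0
After op 5 (left): buf='QMKGC' cursor=0
After op 6 (left): buf='QMKGC' cursor=0
After op 7 (home): buf='QMKGC' cursor=0
After op 8 (undo): buf='QKGC' cursor=1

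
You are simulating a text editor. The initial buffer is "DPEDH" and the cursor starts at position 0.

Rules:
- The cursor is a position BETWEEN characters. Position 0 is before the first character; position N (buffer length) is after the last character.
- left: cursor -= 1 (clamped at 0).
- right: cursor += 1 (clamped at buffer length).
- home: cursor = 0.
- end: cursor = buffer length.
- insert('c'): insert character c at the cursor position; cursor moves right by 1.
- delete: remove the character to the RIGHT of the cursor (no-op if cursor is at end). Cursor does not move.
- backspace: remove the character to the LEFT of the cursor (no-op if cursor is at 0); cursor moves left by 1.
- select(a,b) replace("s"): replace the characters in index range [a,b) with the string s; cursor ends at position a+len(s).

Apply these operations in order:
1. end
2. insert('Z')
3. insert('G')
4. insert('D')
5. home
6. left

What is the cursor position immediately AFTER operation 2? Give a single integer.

After op 1 (end): buf='DPEDH' cursor=5
After op 2 (insert('Z')): buf='DPEDHZ' cursor=6

Answer: 6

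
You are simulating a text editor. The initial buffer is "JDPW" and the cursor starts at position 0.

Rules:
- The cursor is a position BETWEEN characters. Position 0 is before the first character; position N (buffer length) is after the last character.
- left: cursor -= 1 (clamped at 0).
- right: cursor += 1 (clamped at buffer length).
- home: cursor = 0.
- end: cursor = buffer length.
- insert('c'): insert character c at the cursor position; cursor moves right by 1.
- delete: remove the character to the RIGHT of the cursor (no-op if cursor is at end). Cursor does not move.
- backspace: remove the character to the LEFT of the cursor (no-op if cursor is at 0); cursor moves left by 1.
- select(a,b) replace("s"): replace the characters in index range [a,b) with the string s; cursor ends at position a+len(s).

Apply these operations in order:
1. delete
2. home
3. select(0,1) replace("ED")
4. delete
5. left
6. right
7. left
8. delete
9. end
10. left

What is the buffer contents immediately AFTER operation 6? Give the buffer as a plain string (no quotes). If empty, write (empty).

Answer: EDW

Derivation:
After op 1 (delete): buf='DPW' cursor=0
After op 2 (home): buf='DPW' cursor=0
After op 3 (select(0,1) replace("ED")): buf='EDPW' cursor=2
After op 4 (delete): buf='EDW' cursor=2
After op 5 (left): buf='EDW' cursor=1
After op 6 (right): buf='EDW' cursor=2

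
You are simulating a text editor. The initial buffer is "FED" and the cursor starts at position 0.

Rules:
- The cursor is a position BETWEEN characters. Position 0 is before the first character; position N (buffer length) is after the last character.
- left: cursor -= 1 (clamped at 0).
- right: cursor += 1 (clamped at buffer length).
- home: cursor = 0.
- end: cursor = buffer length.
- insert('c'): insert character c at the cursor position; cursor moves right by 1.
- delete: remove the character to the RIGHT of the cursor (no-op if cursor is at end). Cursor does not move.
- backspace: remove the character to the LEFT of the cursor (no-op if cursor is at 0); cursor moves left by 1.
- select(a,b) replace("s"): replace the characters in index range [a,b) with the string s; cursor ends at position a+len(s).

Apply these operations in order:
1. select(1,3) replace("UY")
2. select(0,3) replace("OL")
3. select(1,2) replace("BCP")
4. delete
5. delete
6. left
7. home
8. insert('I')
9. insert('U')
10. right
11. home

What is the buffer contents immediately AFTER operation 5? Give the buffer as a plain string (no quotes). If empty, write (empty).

Answer: OBCP

Derivation:
After op 1 (select(1,3) replace("UY")): buf='FUY' cursor=3
After op 2 (select(0,3) replace("OL")): buf='OL' cursor=2
After op 3 (select(1,2) replace("BCP")): buf='OBCP' cursor=4
After op 4 (delete): buf='OBCP' cursor=4
After op 5 (delete): buf='OBCP' cursor=4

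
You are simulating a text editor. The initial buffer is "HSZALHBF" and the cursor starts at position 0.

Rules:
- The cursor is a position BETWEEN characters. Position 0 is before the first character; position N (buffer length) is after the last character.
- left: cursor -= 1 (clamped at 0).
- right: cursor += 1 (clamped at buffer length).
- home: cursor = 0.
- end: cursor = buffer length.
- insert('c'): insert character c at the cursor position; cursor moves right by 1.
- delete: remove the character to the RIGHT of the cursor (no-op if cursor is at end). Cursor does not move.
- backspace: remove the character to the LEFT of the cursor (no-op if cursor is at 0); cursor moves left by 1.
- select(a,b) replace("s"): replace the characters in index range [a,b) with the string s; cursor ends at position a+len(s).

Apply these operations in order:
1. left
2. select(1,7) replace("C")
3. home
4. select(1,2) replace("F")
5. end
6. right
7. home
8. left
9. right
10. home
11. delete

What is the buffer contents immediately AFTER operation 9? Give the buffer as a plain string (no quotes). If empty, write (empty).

Answer: HFF

Derivation:
After op 1 (left): buf='HSZALHBF' cursor=0
After op 2 (select(1,7) replace("C")): buf='HCF' cursor=2
After op 3 (home): buf='HCF' cursor=0
After op 4 (select(1,2) replace("F")): buf='HFF' cursor=2
After op 5 (end): buf='HFF' cursor=3
After op 6 (right): buf='HFF' cursor=3
After op 7 (home): buf='HFF' cursor=0
After op 8 (left): buf='HFF' cursor=0
After op 9 (right): buf='HFF' cursor=1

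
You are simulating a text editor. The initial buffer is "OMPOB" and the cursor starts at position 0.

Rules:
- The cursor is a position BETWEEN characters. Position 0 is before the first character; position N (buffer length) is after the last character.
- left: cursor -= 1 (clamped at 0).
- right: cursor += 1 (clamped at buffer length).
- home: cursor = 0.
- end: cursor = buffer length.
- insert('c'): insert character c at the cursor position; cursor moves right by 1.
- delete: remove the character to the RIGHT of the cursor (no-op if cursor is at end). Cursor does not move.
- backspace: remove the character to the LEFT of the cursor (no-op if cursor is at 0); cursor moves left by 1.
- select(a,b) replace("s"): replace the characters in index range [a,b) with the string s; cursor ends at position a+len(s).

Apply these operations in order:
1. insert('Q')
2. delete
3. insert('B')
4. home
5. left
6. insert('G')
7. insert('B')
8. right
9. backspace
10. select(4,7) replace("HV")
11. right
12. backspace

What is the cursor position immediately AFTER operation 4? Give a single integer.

Answer: 0

Derivation:
After op 1 (insert('Q')): buf='QOMPOB' cursor=1
After op 2 (delete): buf='QMPOB' cursor=1
After op 3 (insert('B')): buf='QBMPOB' cursor=2
After op 4 (home): buf='QBMPOB' cursor=0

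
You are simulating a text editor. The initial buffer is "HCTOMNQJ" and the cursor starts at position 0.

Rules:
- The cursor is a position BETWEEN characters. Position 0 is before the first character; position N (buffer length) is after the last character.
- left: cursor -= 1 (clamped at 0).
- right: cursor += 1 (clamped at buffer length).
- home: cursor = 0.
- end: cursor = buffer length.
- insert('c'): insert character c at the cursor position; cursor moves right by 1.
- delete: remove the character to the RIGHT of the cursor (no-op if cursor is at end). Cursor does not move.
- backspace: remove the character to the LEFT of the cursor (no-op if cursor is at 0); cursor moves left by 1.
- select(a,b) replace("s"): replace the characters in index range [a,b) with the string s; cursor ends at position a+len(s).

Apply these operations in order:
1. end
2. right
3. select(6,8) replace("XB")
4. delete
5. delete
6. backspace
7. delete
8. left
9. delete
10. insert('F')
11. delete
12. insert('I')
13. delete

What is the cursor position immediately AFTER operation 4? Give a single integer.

After op 1 (end): buf='HCTOMNQJ' cursor=8
After op 2 (right): buf='HCTOMNQJ' cursor=8
After op 3 (select(6,8) replace("XB")): buf='HCTOMNXB' cursor=8
After op 4 (delete): buf='HCTOMNXB' cursor=8

Answer: 8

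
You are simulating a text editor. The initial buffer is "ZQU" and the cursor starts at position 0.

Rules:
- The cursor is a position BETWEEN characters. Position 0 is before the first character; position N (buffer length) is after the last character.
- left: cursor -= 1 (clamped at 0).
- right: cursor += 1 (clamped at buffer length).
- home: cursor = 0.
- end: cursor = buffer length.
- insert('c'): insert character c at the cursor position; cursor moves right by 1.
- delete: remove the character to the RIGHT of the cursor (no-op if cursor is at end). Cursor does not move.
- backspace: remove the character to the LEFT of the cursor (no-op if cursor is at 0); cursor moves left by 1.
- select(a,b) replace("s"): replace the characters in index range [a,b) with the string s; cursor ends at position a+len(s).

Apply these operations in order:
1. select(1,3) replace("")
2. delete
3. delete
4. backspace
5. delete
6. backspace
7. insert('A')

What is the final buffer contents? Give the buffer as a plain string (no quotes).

Answer: A

Derivation:
After op 1 (select(1,3) replace("")): buf='Z' cursor=1
After op 2 (delete): buf='Z' cursor=1
After op 3 (delete): buf='Z' cursor=1
After op 4 (backspace): buf='(empty)' cursor=0
After op 5 (delete): buf='(empty)' cursor=0
After op 6 (backspace): buf='(empty)' cursor=0
After op 7 (insert('A')): buf='A' cursor=1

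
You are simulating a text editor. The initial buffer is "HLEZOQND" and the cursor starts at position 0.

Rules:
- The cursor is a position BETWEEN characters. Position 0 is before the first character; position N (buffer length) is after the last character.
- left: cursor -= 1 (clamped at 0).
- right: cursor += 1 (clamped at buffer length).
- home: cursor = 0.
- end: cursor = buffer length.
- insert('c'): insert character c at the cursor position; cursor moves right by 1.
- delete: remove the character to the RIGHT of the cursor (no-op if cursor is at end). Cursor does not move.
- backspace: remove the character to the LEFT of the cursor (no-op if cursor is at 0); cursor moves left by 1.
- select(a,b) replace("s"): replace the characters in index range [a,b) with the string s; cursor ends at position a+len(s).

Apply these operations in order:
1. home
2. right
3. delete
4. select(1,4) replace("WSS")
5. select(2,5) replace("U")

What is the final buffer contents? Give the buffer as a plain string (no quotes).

Answer: HWUND

Derivation:
After op 1 (home): buf='HLEZOQND' cursor=0
After op 2 (right): buf='HLEZOQND' cursor=1
After op 3 (delete): buf='HEZOQND' cursor=1
After op 4 (select(1,4) replace("WSS")): buf='HWSSQND' cursor=4
After op 5 (select(2,5) replace("U")): buf='HWUND' cursor=3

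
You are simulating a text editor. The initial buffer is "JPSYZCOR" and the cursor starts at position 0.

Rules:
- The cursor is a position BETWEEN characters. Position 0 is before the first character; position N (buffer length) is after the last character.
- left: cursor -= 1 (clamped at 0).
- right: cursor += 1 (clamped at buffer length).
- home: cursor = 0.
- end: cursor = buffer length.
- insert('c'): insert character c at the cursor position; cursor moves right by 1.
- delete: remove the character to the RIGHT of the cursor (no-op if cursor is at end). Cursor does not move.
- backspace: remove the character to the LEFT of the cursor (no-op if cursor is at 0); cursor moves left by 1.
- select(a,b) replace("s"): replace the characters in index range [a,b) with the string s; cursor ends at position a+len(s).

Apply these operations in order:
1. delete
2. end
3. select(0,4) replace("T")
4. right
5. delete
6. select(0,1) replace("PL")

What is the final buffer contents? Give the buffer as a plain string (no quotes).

Answer: PLCR

Derivation:
After op 1 (delete): buf='PSYZCOR' cursor=0
After op 2 (end): buf='PSYZCOR' cursor=7
After op 3 (select(0,4) replace("T")): buf='TCOR' cursor=1
After op 4 (right): buf='TCOR' cursor=2
After op 5 (delete): buf='TCR' cursor=2
After op 6 (select(0,1) replace("PL")): buf='PLCR' cursor=2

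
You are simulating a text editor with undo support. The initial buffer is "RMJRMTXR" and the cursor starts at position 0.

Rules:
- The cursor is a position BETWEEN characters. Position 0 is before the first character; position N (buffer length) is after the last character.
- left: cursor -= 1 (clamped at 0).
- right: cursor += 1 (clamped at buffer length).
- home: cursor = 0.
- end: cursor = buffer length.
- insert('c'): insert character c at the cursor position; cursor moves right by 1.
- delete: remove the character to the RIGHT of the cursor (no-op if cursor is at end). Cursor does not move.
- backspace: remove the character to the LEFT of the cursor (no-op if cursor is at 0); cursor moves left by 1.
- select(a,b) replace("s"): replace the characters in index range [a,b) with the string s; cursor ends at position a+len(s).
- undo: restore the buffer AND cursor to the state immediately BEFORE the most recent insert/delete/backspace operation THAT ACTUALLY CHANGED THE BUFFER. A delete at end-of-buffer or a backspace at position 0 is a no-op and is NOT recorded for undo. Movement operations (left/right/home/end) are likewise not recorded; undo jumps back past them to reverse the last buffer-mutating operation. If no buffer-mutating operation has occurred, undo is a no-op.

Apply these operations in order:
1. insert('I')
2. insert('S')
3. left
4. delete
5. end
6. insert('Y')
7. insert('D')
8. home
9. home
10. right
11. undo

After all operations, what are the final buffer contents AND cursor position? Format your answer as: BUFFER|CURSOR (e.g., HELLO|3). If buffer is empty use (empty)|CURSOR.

Answer: IRMJRMTXRY|10

Derivation:
After op 1 (insert('I')): buf='IRMJRMTXR' cursor=1
After op 2 (insert('S')): buf='ISRMJRMTXR' cursor=2
After op 3 (left): buf='ISRMJRMTXR' cursor=1
After op 4 (delete): buf='IRMJRMTXR' cursor=1
After op 5 (end): buf='IRMJRMTXR' cursor=9
After op 6 (insert('Y')): buf='IRMJRMTXRY' cursor=10
After op 7 (insert('D')): buf='IRMJRMTXRYD' cursor=11
After op 8 (home): buf='IRMJRMTXRYD' cursor=0
After op 9 (home): buf='IRMJRMTXRYD' cursor=0
After op 10 (right): buf='IRMJRMTXRYD' cursor=1
After op 11 (undo): buf='IRMJRMTXRY' cursor=10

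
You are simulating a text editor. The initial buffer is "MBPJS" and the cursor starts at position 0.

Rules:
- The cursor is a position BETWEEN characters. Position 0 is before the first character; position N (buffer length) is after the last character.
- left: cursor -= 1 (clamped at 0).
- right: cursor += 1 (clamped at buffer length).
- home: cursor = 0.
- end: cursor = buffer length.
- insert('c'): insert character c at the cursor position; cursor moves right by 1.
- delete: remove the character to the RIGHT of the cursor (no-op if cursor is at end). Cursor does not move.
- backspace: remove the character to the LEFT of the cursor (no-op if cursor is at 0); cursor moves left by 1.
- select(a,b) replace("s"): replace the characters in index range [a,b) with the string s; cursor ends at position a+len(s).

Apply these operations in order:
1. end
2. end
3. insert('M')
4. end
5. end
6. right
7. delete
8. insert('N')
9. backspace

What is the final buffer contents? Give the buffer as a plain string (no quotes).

Answer: MBPJSM

Derivation:
After op 1 (end): buf='MBPJS' cursor=5
After op 2 (end): buf='MBPJS' cursor=5
After op 3 (insert('M')): buf='MBPJSM' cursor=6
After op 4 (end): buf='MBPJSM' cursor=6
After op 5 (end): buf='MBPJSM' cursor=6
After op 6 (right): buf='MBPJSM' cursor=6
After op 7 (delete): buf='MBPJSM' cursor=6
After op 8 (insert('N')): buf='MBPJSMN' cursor=7
After op 9 (backspace): buf='MBPJSM' cursor=6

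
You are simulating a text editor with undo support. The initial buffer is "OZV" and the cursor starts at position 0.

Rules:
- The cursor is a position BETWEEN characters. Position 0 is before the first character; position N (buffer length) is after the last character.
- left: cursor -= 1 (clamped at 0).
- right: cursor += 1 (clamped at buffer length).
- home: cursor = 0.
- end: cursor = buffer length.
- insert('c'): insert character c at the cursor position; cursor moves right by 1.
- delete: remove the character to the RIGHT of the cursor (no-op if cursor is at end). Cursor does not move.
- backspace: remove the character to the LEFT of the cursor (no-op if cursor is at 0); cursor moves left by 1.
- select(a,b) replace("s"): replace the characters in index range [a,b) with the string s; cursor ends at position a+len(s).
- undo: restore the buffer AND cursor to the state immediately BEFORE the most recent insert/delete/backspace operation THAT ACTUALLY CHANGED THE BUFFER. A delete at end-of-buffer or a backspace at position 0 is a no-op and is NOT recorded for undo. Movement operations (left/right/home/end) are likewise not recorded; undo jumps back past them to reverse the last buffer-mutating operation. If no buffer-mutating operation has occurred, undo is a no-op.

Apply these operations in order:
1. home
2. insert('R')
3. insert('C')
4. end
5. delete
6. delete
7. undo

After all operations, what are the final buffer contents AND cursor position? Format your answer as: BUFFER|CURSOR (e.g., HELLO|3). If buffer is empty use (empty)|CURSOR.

Answer: ROZV|1

Derivation:
After op 1 (home): buf='OZV' cursor=0
After op 2 (insert('R')): buf='ROZV' cursor=1
After op 3 (insert('C')): buf='RCOZV' cursor=2
After op 4 (end): buf='RCOZV' cursor=5
After op 5 (delete): buf='RCOZV' cursor=5
After op 6 (delete): buf='RCOZV' cursor=5
After op 7 (undo): buf='ROZV' cursor=1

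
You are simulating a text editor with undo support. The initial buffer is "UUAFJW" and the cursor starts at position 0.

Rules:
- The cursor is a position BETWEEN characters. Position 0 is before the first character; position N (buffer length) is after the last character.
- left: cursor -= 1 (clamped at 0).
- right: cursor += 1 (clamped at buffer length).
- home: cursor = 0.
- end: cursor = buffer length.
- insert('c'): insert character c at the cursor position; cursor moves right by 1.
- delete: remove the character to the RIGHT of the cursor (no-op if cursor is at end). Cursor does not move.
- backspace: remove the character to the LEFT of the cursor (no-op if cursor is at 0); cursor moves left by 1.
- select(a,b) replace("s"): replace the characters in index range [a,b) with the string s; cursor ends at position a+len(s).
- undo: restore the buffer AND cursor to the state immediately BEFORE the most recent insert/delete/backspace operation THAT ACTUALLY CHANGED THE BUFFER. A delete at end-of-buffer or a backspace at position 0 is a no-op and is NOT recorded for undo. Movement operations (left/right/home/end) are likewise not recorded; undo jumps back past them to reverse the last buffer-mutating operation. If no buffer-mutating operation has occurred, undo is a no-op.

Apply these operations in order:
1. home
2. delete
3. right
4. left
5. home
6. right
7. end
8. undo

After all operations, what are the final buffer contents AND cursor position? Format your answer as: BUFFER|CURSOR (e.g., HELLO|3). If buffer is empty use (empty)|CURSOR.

After op 1 (home): buf='UUAFJW' cursor=0
After op 2 (delete): buf='UAFJW' cursor=0
After op 3 (right): buf='UAFJW' cursor=1
After op 4 (left): buf='UAFJW' cursor=0
After op 5 (home): buf='UAFJW' cursor=0
After op 6 (right): buf='UAFJW' cursor=1
After op 7 (end): buf='UAFJW' cursor=5
After op 8 (undo): buf='UUAFJW' cursor=0

Answer: UUAFJW|0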